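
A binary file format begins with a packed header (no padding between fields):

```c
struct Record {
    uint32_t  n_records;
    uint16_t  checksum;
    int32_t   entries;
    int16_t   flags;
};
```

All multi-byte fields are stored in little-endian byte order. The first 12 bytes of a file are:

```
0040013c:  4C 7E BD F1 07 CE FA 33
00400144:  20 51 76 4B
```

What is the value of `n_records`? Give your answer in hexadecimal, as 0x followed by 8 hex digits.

0xF1BD7E4C

`n_records` is the first field, at byte offset 0, occupying 4 bytes.
Bytes at offsets 0..3: 4C 7E BD F1.
Little-endian stores the least-significant byte at the lowest address.
Reassemble most-significant byte first: F1 BD 7E 4C → 0xF1BD7E4C.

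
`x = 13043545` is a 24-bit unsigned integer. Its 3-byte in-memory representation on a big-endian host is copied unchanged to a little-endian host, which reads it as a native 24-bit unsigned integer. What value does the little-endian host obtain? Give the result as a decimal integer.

5834695

13043545 in 24-bit hexadecimal is 0xC70759.
Stored big-endian, the bytes at ascending addresses are C7 07 59.
Read back as little-endian, the first byte is least significant, giving 0x5907C7.
0x5907C7 = 5834695.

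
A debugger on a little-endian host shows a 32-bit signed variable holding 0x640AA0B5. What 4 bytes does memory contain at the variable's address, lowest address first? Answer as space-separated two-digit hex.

B5 A0 0A 64

Split into bytes (most-significant first): 64 0A A0 B5.
Little-endian: lowest address holds the least-significant byte.
So at ascending addresses the bytes are B5 A0 0A 64.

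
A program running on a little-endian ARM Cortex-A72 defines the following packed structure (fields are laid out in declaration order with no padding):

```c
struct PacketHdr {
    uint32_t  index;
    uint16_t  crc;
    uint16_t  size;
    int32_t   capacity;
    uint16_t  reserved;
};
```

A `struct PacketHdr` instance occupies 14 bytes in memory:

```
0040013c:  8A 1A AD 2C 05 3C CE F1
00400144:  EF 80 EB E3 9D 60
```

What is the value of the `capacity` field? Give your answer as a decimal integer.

-471105297

`capacity` follows `index` (4 B), `crc` (2 B), `size` (2 B), so it starts at offset 4 + 2 + 2 = 8 and occupies 4 bytes.
Bytes at offsets 8..11: EF 80 EB E3.
In little-endian order the low byte comes first in memory.
Reassemble most-significant byte first: E3 EB 80 EF → 0xE3EB80EF.
Top bit is set, so as a signed 32-bit value this is 0xE3EB80EF − 2^32 = -471105297.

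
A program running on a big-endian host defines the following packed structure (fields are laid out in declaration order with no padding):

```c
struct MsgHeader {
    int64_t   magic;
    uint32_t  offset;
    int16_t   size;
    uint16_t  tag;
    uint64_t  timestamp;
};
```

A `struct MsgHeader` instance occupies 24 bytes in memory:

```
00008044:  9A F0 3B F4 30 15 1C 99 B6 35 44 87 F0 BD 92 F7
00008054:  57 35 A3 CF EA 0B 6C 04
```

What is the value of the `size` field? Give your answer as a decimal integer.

-3907

`size` follows `magic` (8 B), `offset` (4 B), so it starts at offset 8 + 4 = 12 and occupies 2 bytes.
Bytes at offsets 12..13: F0 BD.
Big-endian: lowest address holds the most-significant byte.
The bytes are already most-significant first: 0xF0BD.
Top bit is set, so as a signed 16-bit value this is 0xF0BD − 2^16 = -3907.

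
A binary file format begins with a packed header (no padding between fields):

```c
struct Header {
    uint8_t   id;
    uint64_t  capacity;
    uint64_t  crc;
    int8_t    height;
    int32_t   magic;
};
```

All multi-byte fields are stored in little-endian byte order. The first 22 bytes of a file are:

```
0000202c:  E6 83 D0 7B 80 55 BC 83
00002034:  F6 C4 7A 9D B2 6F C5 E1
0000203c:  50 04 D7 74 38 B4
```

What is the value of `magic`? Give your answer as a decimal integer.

`magic` follows `id` (1 B), `capacity` (8 B), `crc` (8 B), `height` (1 B), so it starts at offset 1 + 8 + 8 + 1 = 18 and occupies 4 bytes.
Bytes at offsets 18..21: D7 74 38 B4.
Little-endian: lowest address holds the least-significant byte.
Reassemble most-significant byte first: B4 38 74 D7 → 0xB43874D7.
Top bit is set, so as a signed 32-bit value this is 0xB43874D7 − 2^32 = -1271368489.

-1271368489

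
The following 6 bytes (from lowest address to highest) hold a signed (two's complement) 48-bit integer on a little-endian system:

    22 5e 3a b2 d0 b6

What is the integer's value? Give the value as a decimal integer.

Little-endian stores the least-significant byte at the lowest address.
Reassemble most-significant byte first: B6 D0 B2 3A 5E 22 → 0xB6D0B23A5E22.
Top bit is set, so as a signed 48-bit value this is 0xB6D0B23A5E22 − 2^48 = -80467517088222.

-80467517088222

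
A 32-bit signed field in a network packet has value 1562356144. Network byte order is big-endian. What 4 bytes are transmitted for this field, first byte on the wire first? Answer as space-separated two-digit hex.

5D 1F A9 B0

1562356144 in hexadecimal, padded to 32 bits, is 0x5D1FA9B0.
Split into bytes (most-significant first): 5D 1F A9 B0.
In big-endian order the high byte comes first in memory.
So the memory order matches the most-significant-first order: 5D 1F A9 B0.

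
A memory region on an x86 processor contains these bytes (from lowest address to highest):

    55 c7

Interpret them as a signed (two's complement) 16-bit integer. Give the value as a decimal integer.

Little-endian: lowest address holds the least-significant byte.
Reassemble most-significant byte first: C7 55 → 0xC755.
Top bit is set, so as a signed 16-bit value this is 0xC755 − 2^16 = -14507.

-14507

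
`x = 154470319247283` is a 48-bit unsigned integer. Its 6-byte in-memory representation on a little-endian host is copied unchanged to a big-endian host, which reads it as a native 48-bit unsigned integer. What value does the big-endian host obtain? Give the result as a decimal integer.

197703810973068

154470319247283 in 48-bit hexadecimal is 0x8C7D6C81CFB3.
Stored little-endian, the bytes at ascending addresses are B3 CF 81 6C 7D 8C.
Read back as big-endian, the last byte is least significant, giving 0xB3CF816C7D8C.
0xB3CF816C7D8C = 197703810973068.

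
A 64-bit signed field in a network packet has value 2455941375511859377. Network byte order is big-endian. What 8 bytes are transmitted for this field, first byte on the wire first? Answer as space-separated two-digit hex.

2455941375511859377 in hexadecimal, padded to 64 bits, is 0x221541AB3C9190B1.
Split into bytes (most-significant first): 22 15 41 AB 3C 91 90 B1.
Big-endian: lowest address holds the most-significant byte.
So the memory order matches the most-significant-first order: 22 15 41 AB 3C 91 90 B1.

22 15 41 AB 3C 91 90 B1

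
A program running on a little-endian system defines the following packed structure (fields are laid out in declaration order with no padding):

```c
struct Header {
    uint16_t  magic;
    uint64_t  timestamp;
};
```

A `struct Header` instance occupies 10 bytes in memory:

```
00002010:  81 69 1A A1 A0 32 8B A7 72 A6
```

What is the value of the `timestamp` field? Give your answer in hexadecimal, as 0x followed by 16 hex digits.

`timestamp` follows `magic` (2 bytes), so it starts at byte offset 2 and occupies 8 bytes.
Bytes at offsets 2..9: 1A A1 A0 32 8B A7 72 A6.
Little-endian: lowest address holds the least-significant byte.
Reassemble most-significant byte first: A6 72 A7 8B 32 A0 A1 1A → 0xA672A78B32A0A11A.

0xA672A78B32A0A11A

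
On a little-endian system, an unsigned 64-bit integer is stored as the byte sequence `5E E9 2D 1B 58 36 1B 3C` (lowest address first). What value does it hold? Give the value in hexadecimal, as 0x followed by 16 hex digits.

Little-endian stores the least-significant byte at the lowest address.
Reassemble most-significant byte first: 3C 1B 36 58 1B 2D E9 5E → 0x3C1B36581B2DE95E.

0x3C1B36581B2DE95E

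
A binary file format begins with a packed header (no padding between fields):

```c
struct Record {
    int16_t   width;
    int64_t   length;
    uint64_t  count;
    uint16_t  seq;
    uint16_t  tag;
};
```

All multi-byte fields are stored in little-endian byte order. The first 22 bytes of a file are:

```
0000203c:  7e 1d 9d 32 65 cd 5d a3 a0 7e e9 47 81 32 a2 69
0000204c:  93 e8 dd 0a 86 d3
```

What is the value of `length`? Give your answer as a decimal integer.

`length` follows `width` (2 bytes), so it starts at byte offset 2 and occupies 8 bytes.
Bytes at offsets 2..9: 9D 32 65 CD 5D A3 A0 7E.
In little-endian order the low byte comes first in memory.
Reassemble most-significant byte first: 7E A0 A3 5D CD 65 32 9D → 0x7EA0A35DCD65329D.
0x7EA0A35DCD65329D = 9124472468325872285.

9124472468325872285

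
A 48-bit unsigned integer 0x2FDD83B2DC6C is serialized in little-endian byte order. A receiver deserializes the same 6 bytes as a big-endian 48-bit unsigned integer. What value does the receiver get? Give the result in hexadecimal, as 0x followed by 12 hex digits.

Stored little-endian, the bytes at ascending addresses are 6C DC B2 83 DD 2F.
Read back as big-endian, the last byte is least significant, giving 0x6CDCB283DD2F.

0x6CDCB283DD2F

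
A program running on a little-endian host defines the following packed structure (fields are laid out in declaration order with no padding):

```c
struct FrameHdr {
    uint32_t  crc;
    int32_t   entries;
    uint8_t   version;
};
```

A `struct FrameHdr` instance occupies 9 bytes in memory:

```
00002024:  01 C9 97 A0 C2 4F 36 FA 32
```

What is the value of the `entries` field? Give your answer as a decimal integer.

`entries` follows `crc` (4 bytes), so it starts at byte offset 4 and occupies 4 bytes.
Bytes at offsets 4..7: C2 4F 36 FA.
Little-endian stores the least-significant byte at the lowest address.
Reassemble most-significant byte first: FA 36 4F C2 → 0xFA364FC2.
Top bit is set, so as a signed 32-bit value this is 0xFA364FC2 − 2^32 = -97103934.

-97103934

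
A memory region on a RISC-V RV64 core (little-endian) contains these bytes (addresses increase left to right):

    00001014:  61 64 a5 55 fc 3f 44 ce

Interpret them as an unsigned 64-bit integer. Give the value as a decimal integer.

Little-endian stores the least-significant byte at the lowest address.
Reassemble most-significant byte first: CE 44 3F FC 55 A5 64 61 → 0xCE443FFC55A56461.
0xCE443FFC55A56461 = 14863075023230690401.

14863075023230690401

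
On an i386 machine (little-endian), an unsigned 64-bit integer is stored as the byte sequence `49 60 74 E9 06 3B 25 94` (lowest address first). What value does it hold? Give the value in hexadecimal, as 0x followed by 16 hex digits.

Little-endian stores the least-significant byte at the lowest address.
Reassemble most-significant byte first: 94 25 3B 06 E9 74 60 49 → 0x94253B06E9746049.

0x94253B06E9746049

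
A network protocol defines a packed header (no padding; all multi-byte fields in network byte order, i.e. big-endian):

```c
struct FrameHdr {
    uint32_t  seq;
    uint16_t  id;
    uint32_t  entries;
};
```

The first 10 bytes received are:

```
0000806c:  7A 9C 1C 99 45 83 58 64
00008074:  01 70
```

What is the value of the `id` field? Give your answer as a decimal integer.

`id` follows `seq` (4 bytes), so it starts at byte offset 4 and occupies 2 bytes.
Bytes at offsets 4..5: 45 83.
In big-endian order the high byte comes first in memory.
The bytes are already most-significant first: 0x4583.
0x4583 = 17795.

17795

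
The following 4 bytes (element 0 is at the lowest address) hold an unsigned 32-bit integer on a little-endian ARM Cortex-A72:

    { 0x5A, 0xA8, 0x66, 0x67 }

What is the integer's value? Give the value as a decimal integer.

Little-endian: lowest address holds the least-significant byte.
Reassemble most-significant byte first: 67 66 A8 5A → 0x6766A85A.
0x6766A85A = 1734781018.

1734781018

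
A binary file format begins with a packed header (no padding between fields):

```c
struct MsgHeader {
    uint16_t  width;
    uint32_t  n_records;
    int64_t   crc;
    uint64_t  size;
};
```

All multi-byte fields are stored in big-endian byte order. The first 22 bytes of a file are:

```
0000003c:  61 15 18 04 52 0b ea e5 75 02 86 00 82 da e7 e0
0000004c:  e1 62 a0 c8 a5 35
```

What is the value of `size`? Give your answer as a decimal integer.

16708602431265088821

`size` follows `width` (2 B), `n_records` (4 B), `crc` (8 B), so it starts at offset 2 + 4 + 8 = 14 and occupies 8 bytes.
Bytes at offsets 14..21: E7 E0 E1 62 A0 C8 A5 35.
Big-endian: lowest address holds the most-significant byte.
The bytes are already most-significant first: 0xE7E0E162A0C8A535.
0xE7E0E162A0C8A535 = 16708602431265088821.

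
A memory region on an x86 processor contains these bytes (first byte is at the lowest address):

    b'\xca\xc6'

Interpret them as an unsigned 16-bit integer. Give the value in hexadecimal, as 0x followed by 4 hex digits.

Little-endian stores the least-significant byte at the lowest address.
Reassemble most-significant byte first: C6 CA → 0xC6CA.

0xC6CA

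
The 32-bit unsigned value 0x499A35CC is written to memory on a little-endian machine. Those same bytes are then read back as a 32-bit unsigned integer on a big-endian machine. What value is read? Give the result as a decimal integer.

Stored little-endian, the bytes at ascending addresses are CC 35 9A 49.
Read back as big-endian, the last byte is least significant, giving 0xCC359A49.
0xCC359A49 = 3426064969.

3426064969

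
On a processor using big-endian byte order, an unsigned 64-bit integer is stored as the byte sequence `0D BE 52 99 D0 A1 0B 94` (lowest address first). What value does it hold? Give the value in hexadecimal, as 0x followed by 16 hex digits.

Big-endian: lowest address holds the most-significant byte.
The bytes are already most-significant first: 0x0DBE5299D0A10B94.

0x0DBE5299D0A10B94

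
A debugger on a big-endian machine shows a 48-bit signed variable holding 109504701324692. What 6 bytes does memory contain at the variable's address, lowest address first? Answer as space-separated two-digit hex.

109504701324692 in hexadecimal, padded to 48 bits, is 0x63980CD2DD94.
Split into bytes (most-significant first): 63 98 0C D2 DD 94.
In big-endian order the high byte comes first in memory.
So the memory order matches the most-significant-first order: 63 98 0C D2 DD 94.

63 98 0C D2 DD 94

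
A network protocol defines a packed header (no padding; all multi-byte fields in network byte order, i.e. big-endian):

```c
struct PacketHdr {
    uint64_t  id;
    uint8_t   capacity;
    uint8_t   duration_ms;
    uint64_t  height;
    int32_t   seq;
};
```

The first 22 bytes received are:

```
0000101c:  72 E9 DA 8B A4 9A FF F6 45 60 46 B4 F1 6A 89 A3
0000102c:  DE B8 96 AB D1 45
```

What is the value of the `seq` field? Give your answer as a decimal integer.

`seq` follows `id` (8 B), `capacity` (1 B), `duration_ms` (1 B), `height` (8 B), so it starts at offset 8 + 1 + 1 + 8 = 18 and occupies 4 bytes.
Bytes at offsets 18..21: 96 AB D1 45.
In big-endian order the high byte comes first in memory.
The bytes are already most-significant first: 0x96ABD145.
Top bit is set, so as a signed 32-bit value this is 0x96ABD145 − 2^32 = -1767124667.

-1767124667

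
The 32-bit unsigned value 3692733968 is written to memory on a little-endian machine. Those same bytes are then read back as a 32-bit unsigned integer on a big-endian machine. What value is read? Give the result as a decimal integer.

3692733968 in 32-bit hexadecimal is 0xDC1AA610.
Stored little-endian, the bytes at ascending addresses are 10 A6 1A DC.
Read back as big-endian, the last byte is least significant, giving 0x10A61ADC.
0x10A61ADC = 279321308.

279321308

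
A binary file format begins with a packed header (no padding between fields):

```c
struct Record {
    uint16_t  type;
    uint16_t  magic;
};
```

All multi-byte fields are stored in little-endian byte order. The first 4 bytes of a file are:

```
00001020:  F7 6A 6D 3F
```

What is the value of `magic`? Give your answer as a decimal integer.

16237

`magic` follows `type` (2 bytes), so it starts at byte offset 2 and occupies 2 bytes.
Bytes at offsets 2..3: 6D 3F.
Little-endian: lowest address holds the least-significant byte.
Reassemble most-significant byte first: 3F 6D → 0x3F6D.
0x3F6D = 16237.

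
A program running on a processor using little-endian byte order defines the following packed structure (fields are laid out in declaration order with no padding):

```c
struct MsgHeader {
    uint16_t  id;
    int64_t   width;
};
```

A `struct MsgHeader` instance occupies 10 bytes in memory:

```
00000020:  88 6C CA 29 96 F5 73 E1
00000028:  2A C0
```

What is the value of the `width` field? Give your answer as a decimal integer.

`width` follows `id` (2 bytes), so it starts at byte offset 2 and occupies 8 bytes.
Bytes at offsets 2..9: CA 29 96 F5 73 E1 2A C0.
In little-endian order the low byte comes first in memory.
Reassemble most-significant byte first: C0 2A E1 73 F5 96 29 CA → 0xC02AE173F59629CA.
Top bit is set, so as a signed 64-bit value this is 0xC02AE173F59629CA − 2^64 = -4599616181247792694.

-4599616181247792694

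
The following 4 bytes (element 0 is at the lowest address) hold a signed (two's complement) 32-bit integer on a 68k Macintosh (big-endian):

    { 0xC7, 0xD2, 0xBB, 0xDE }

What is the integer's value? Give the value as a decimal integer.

In big-endian order the high byte comes first in memory.
The bytes are already most-significant first: 0xC7D2BBDE.
Top bit is set, so as a signed 32-bit value this is 0xC7D2BBDE − 2^32 = -942490658.

-942490658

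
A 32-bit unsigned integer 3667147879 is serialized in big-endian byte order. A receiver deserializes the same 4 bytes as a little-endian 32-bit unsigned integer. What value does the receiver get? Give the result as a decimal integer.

3667147879 in 32-bit hexadecimal is 0xDA943C67.
Stored big-endian, the bytes at ascending addresses are DA 94 3C 67.
Read back as little-endian, the first byte is least significant, giving 0x673C94DA.
0x673C94DA = 1732023514.

1732023514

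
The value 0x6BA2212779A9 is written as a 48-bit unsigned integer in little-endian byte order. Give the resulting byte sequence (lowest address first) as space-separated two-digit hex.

Split into bytes (most-significant first): 6B A2 21 27 79 A9.
In little-endian order the low byte comes first in memory.
So at ascending addresses the bytes are A9 79 27 21 A2 6B.

A9 79 27 21 A2 6B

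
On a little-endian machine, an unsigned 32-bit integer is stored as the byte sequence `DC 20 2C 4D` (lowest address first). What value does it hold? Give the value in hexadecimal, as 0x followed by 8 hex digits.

Little-endian stores the least-significant byte at the lowest address.
Reassemble most-significant byte first: 4D 2C 20 DC → 0x4D2C20DC.

0x4D2C20DC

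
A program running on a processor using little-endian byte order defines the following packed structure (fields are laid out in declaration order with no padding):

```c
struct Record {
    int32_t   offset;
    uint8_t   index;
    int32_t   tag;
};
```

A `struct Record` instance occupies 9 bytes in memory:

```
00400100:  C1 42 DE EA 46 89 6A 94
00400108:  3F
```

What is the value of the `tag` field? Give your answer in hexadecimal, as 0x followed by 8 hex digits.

`tag` follows `offset` (4 B), `index` (1 B), so it starts at offset 4 + 1 = 5 and occupies 4 bytes.
Bytes at offsets 5..8: 89 6A 94 3F.
Little-endian stores the least-significant byte at the lowest address.
Reassemble most-significant byte first: 3F 94 6A 89 → 0x3F946A89.

0x3F946A89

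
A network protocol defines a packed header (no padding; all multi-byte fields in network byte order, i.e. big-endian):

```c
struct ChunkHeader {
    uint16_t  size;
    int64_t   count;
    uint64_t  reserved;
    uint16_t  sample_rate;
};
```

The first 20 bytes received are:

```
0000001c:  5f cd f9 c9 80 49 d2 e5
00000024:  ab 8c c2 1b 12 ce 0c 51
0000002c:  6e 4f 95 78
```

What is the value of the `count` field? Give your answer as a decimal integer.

-447685633387418740

`count` follows `size` (2 bytes), so it starts at byte offset 2 and occupies 8 bytes.
Bytes at offsets 2..9: F9 C9 80 49 D2 E5 AB 8C.
Big-endian stores the most-significant byte at the lowest address.
The bytes are already most-significant first: 0xF9C98049D2E5AB8C.
Top bit is set, so as a signed 64-bit value this is 0xF9C98049D2E5AB8C − 2^64 = -447685633387418740.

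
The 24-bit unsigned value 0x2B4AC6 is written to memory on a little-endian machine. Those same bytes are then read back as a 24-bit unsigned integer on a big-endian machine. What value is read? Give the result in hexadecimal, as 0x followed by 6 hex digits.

Stored little-endian, the bytes at ascending addresses are C6 4A 2B.
Read back as big-endian, the last byte is least significant, giving 0xC64A2B.

0xC64A2B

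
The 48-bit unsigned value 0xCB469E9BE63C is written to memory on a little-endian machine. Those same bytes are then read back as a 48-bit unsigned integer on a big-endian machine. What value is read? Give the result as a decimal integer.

66961150985931

Stored little-endian, the bytes at ascending addresses are 3C E6 9B 9E 46 CB.
Read back as big-endian, the last byte is least significant, giving 0x3CE69B9E46CB.
0x3CE69B9E46CB = 66961150985931.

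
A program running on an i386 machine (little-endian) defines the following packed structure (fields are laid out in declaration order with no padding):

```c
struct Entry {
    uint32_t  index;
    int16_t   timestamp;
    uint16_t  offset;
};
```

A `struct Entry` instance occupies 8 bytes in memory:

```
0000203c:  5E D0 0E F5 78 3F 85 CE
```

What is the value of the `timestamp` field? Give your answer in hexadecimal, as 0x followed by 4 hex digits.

0x3F78

`timestamp` follows `index` (4 bytes), so it starts at byte offset 4 and occupies 2 bytes.
Bytes at offsets 4..5: 78 3F.
Little-endian stores the least-significant byte at the lowest address.
Reassemble most-significant byte first: 3F 78 → 0x3F78.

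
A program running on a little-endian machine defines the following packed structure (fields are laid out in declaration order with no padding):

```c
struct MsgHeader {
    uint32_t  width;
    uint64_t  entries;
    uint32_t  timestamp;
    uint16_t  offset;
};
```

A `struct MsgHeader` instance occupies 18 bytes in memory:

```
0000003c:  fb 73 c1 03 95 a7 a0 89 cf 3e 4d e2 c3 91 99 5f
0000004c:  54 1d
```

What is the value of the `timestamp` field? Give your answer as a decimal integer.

`timestamp` follows `width` (4 B), `entries` (8 B), so it starts at offset 4 + 8 = 12 and occupies 4 bytes.
Bytes at offsets 12..15: C3 91 99 5F.
Little-endian stores the least-significant byte at the lowest address.
Reassemble most-significant byte first: 5F 99 91 C3 → 0x5F9991C3.
0x5F9991C3 = 1603899843.

1603899843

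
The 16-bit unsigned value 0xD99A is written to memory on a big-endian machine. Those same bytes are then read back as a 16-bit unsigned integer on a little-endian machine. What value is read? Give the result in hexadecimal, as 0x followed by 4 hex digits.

0x9AD9

Stored big-endian, the bytes at ascending addresses are D9 9A.
Read back as little-endian, the first byte is least significant, giving 0x9AD9.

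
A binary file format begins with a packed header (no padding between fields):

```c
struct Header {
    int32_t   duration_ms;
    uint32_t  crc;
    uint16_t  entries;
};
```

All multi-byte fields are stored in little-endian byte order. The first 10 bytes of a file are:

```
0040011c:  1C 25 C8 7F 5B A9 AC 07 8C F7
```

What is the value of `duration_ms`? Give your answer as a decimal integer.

2143823132

`duration_ms` is the first field, at byte offset 0, occupying 4 bytes.
Bytes at offsets 0..3: 1C 25 C8 7F.
Little-endian stores the least-significant byte at the lowest address.
Reassemble most-significant byte first: 7F C8 25 1C → 0x7FC8251C.
0x7FC8251C = 2143823132.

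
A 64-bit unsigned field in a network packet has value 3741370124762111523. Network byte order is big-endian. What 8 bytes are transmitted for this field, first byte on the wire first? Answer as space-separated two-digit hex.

33 EC 04 4E 4B B4 5E 23

3741370124762111523 in hexadecimal, padded to 64 bits, is 0x33EC044E4BB45E23.
Split into bytes (most-significant first): 33 EC 04 4E 4B B4 5E 23.
In big-endian order the high byte comes first in memory.
So the memory order matches the most-significant-first order: 33 EC 04 4E 4B B4 5E 23.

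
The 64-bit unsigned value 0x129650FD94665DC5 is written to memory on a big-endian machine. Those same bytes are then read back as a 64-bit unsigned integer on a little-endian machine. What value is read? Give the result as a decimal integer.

Stored big-endian, the bytes at ascending addresses are 12 96 50 FD 94 66 5D C5.
Read back as little-endian, the first byte is least significant, giving 0xC55D6694FD509612.
0xC55D6694FD509612 = 14221635988397004306.

14221635988397004306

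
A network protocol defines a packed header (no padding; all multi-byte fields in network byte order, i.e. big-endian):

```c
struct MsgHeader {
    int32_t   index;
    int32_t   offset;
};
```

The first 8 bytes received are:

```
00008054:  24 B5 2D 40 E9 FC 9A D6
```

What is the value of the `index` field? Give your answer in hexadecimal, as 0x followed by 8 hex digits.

0x24B52D40

`index` is the first field, at byte offset 0, occupying 4 bytes.
Bytes at offsets 0..3: 24 B5 2D 40.
Big-endian: lowest address holds the most-significant byte.
The bytes are already most-significant first: 0x24B52D40.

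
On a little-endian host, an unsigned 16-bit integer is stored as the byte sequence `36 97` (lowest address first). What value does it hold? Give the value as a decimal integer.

38710

In little-endian order the low byte comes first in memory.
Reassemble most-significant byte first: 97 36 → 0x9736.
0x9736 = 38710.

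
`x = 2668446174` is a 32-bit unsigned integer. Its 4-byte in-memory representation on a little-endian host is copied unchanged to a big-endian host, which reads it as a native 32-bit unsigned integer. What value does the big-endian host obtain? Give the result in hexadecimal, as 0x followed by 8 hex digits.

2668446174 in 32-bit hexadecimal is 0x9F0D41DE.
Stored little-endian, the bytes at ascending addresses are DE 41 0D 9F.
Read back as big-endian, the last byte is least significant, giving 0xDE410D9F.

0xDE410D9F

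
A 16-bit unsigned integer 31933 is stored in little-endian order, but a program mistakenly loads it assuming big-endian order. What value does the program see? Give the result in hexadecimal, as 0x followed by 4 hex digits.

31933 in 16-bit hexadecimal is 0x7CBD.
Stored little-endian, the bytes at ascending addresses are BD 7C.
Read back as big-endian, the last byte is least significant, giving 0xBD7C.

0xBD7C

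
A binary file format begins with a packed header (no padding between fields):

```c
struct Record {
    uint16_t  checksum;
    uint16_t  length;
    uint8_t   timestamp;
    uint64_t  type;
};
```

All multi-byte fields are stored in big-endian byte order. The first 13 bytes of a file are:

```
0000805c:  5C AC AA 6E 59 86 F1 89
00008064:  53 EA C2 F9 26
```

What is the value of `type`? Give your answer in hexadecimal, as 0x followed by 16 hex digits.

0x86F18953EAC2F926

`type` follows `checksum` (2 B), `length` (2 B), `timestamp` (1 B), so it starts at offset 2 + 2 + 1 = 5 and occupies 8 bytes.
Bytes at offsets 5..12: 86 F1 89 53 EA C2 F9 26.
Big-endian: lowest address holds the most-significant byte.
The bytes are already most-significant first: 0x86F18953EAC2F926.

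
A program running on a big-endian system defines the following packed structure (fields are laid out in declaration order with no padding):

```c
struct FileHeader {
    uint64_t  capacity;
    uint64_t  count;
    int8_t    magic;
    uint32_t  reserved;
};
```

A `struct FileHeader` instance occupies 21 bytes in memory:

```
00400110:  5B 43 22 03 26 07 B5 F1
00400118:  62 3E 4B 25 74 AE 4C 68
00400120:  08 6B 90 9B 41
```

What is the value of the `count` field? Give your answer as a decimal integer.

7079178288516451432

`count` follows `capacity` (8 bytes), so it starts at byte offset 8 and occupies 8 bytes.
Bytes at offsets 8..15: 62 3E 4B 25 74 AE 4C 68.
Big-endian stores the most-significant byte at the lowest address.
The bytes are already most-significant first: 0x623E4B2574AE4C68.
0x623E4B2574AE4C68 = 7079178288516451432.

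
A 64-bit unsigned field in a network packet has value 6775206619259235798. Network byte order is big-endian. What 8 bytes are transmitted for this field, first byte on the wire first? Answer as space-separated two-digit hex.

5E 06 5E 86 0C D2 6D D6

6775206619259235798 in hexadecimal, padded to 64 bits, is 0x5E065E860CD26DD6.
Split into bytes (most-significant first): 5E 06 5E 86 0C D2 6D D6.
Big-endian: lowest address holds the most-significant byte.
So the memory order matches the most-significant-first order: 5E 06 5E 86 0C D2 6D D6.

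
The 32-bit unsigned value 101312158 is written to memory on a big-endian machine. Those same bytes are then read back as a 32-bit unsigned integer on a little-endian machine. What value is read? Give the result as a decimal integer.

101312158 in 32-bit hexadecimal is 0x0609E69E.
Stored big-endian, the bytes at ascending addresses are 06 09 E6 9E.
Read back as little-endian, the first byte is least significant, giving 0x9EE60906.
0x9EE60906 = 2665875718.

2665875718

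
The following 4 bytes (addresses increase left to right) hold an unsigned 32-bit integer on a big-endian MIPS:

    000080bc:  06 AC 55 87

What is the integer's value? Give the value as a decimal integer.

In big-endian order the high byte comes first in memory.
The bytes are already most-significant first: 0x06AC5587.
0x06AC5587 = 111957383.

111957383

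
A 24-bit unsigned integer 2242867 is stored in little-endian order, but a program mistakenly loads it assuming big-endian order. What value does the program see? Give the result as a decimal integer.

2242867 in 24-bit hexadecimal is 0x223933.
Stored little-endian, the bytes at ascending addresses are 33 39 22.
Read back as big-endian, the last byte is least significant, giving 0x333922.
0x333922 = 3356962.

3356962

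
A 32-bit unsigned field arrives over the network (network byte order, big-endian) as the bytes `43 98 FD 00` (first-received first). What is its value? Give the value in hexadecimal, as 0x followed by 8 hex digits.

0x4398FD00

Big-endian: lowest address holds the most-significant byte.
The bytes are already most-significant first: 0x4398FD00.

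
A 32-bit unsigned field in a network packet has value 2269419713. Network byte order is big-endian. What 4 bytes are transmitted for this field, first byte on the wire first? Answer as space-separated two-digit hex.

2269419713 in hexadecimal, padded to 32 bits, is 0x874498C1.
Split into bytes (most-significant first): 87 44 98 C1.
Big-endian: lowest address holds the most-significant byte.
So the memory order matches the most-significant-first order: 87 44 98 C1.

87 44 98 C1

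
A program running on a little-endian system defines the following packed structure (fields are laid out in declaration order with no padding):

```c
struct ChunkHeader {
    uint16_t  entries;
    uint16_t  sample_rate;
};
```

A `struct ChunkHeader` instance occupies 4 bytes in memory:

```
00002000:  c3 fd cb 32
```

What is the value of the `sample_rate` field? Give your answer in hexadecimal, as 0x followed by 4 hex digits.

`sample_rate` follows `entries` (2 bytes), so it starts at byte offset 2 and occupies 2 bytes.
Bytes at offsets 2..3: CB 32.
Little-endian: lowest address holds the least-significant byte.
Reassemble most-significant byte first: 32 CB → 0x32CB.

0x32CB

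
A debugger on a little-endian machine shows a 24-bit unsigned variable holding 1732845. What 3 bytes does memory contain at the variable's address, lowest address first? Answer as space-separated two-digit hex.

1732845 in hexadecimal, padded to 24 bits, is 0x1A70ED.
Split into bytes (most-significant first): 1A 70 ED.
Little-endian: lowest address holds the least-significant byte.
So at ascending addresses the bytes are ED 70 1A.

ED 70 1A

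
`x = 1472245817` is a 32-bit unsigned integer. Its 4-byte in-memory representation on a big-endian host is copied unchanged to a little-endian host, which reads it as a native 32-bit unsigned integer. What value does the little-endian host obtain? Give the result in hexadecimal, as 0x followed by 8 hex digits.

1472245817 in 32-bit hexadecimal is 0x57C0B039.
Stored big-endian, the bytes at ascending addresses are 57 C0 B0 39.
Read back as little-endian, the first byte is least significant, giving 0x39B0C057.

0x39B0C057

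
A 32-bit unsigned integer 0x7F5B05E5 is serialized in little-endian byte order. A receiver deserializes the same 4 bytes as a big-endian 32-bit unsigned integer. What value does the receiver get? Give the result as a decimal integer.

3842333567

Stored little-endian, the bytes at ascending addresses are E5 05 5B 7F.
Read back as big-endian, the last byte is least significant, giving 0xE5055B7F.
0xE5055B7F = 3842333567.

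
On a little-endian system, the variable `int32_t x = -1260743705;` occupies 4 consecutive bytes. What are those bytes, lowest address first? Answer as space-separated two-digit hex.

E7 93 DA B4

Two's complement of -1260743705 in 32 bits: 1260743705 = 0x4B256C19; invert → 0xB4DA93E6; add 1 → 0xB4DA93E7.
Split into bytes (most-significant first): B4 DA 93 E7.
In little-endian order the low byte comes first in memory.
So at ascending addresses the bytes are E7 93 DA B4.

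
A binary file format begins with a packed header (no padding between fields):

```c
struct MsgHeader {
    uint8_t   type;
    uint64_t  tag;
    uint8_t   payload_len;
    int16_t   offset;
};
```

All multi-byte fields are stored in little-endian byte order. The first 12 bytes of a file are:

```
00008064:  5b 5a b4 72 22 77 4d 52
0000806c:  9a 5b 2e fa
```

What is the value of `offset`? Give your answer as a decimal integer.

`offset` follows `type` (1 B), `tag` (8 B), `payload_len` (1 B), so it starts at offset 1 + 8 + 1 = 10 and occupies 2 bytes.
Bytes at offsets 10..11: 2E FA.
Little-endian: lowest address holds the least-significant byte.
Reassemble most-significant byte first: FA 2E → 0xFA2E.
Top bit is set, so as a signed 16-bit value this is 0xFA2E − 2^16 = -1490.

-1490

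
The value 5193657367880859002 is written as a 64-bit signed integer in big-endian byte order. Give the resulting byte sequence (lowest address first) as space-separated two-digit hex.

48 13 93 DB E1 A0 FD 7A

5193657367880859002 in hexadecimal, padded to 64 bits, is 0x481393DBE1A0FD7A.
Split into bytes (most-significant first): 48 13 93 DB E1 A0 FD 7A.
Big-endian: lowest address holds the most-significant byte.
So the memory order matches the most-significant-first order: 48 13 93 DB E1 A0 FD 7A.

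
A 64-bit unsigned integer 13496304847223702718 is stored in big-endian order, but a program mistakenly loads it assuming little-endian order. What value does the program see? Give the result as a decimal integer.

13746154327133736123

13496304847223702718 in 64-bit hexadecimal is 0xBB4C81C08726C4BE.
Stored big-endian, the bytes at ascending addresses are BB 4C 81 C0 87 26 C4 BE.
Read back as little-endian, the first byte is least significant, giving 0xBEC42687C0814CBB.
0xBEC42687C0814CBB = 13746154327133736123.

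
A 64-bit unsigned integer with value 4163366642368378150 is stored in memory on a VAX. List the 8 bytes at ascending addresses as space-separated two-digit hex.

26 F5 13 1C E7 3F C7 39

4163366642368378150 in hexadecimal, padded to 64 bits, is 0x39C73FE71C13F526.
Split into bytes (most-significant first): 39 C7 3F E7 1C 13 F5 26.
In little-endian order the low byte comes first in memory.
So at ascending addresses the bytes are 26 F5 13 1C E7 3F C7 39.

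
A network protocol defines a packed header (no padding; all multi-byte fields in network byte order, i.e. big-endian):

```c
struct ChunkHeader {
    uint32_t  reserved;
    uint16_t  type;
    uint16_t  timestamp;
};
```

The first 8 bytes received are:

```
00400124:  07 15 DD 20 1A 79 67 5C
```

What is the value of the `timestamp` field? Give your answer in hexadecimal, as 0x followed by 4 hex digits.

`timestamp` follows `reserved` (4 B), `type` (2 B), so it starts at offset 4 + 2 = 6 and occupies 2 bytes.
Bytes at offsets 6..7: 67 5C.
Big-endian: lowest address holds the most-significant byte.
The bytes are already most-significant first: 0x675C.

0x675C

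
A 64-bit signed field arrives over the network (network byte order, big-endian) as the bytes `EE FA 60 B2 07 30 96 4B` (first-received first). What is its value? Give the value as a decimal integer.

-1226561630763968949

In big-endian order the high byte comes first in memory.
The bytes are already most-significant first: 0xEEFA60B20730964B.
Top bit is set, so as a signed 64-bit value this is 0xEEFA60B20730964B − 2^64 = -1226561630763968949.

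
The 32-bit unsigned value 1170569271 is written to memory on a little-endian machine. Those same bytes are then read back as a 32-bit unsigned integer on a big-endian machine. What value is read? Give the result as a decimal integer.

1170569271 in 32-bit hexadecimal is 0x45C57837.
Stored little-endian, the bytes at ascending addresses are 37 78 C5 45.
Read back as big-endian, the last byte is least significant, giving 0x3778C545.
0x3778C545 = 930661701.

930661701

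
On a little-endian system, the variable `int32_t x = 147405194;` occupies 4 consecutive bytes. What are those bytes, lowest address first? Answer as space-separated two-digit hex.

8A 39 C9 08

147405194 in hexadecimal, padded to 32 bits, is 0x08C9398A.
Split into bytes (most-significant first): 08 C9 39 8A.
Little-endian stores the least-significant byte at the lowest address.
So at ascending addresses the bytes are 8A 39 C9 08.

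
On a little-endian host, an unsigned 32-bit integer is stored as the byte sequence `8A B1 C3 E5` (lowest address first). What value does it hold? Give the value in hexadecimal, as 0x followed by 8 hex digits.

Little-endian: lowest address holds the least-significant byte.
Reassemble most-significant byte first: E5 C3 B1 8A → 0xE5C3B18A.

0xE5C3B18A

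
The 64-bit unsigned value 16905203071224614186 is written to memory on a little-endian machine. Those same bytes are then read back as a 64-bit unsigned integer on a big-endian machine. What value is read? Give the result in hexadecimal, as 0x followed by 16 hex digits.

16905203071224614186 in 64-bit hexadecimal is 0xEA9B58A02C2F8D2A.
Stored little-endian, the bytes at ascending addresses are 2A 8D 2F 2C A0 58 9B EA.
Read back as big-endian, the last byte is least significant, giving 0x2A8D2F2CA0589BEA.

0x2A8D2F2CA0589BEA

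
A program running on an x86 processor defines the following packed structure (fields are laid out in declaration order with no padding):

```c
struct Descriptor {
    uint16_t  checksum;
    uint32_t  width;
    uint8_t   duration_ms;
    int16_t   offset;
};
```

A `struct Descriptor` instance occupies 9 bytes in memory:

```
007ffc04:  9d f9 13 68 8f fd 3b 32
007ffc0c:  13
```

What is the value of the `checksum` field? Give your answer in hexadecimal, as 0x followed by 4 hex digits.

0xF99D

`checksum` is the first field, at byte offset 0, occupying 2 bytes.
Bytes at offsets 0..1: 9D F9.
Little-endian stores the least-significant byte at the lowest address.
Reassemble most-significant byte first: F9 9D → 0xF99D.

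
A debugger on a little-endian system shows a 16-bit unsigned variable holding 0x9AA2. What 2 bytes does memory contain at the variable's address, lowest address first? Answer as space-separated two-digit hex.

Split into bytes (most-significant first): 9A A2.
Little-endian stores the least-significant byte at the lowest address.
So at ascending addresses the bytes are A2 9A.

A2 9A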